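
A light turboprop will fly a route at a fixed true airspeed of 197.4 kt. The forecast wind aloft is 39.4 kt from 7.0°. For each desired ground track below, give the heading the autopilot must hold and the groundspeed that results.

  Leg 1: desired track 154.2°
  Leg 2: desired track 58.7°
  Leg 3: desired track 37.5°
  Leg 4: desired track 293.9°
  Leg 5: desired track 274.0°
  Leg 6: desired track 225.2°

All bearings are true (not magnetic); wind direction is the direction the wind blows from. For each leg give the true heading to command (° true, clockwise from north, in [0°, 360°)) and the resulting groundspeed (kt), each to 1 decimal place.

Leg 1: desired track 154.2°; wind correction -6.2° → command heading 148.0°, groundspeed 229.4 kt
Leg 2: desired track 58.7°; wind correction -9.0° → command heading 49.7°, groundspeed 170.5 kt
Leg 3: desired track 37.5°; wind correction -5.8° → command heading 31.7°, groundspeed 162.4 kt
Leg 4: desired track 293.9°; wind correction +11.0° → command heading 304.9°, groundspeed 182.3 kt
Leg 5: desired track 274.0°; wind correction +11.5° → command heading 285.5°, groundspeed 195.5 kt
Leg 6: desired track 225.2°; wind correction +7.1° → command heading 232.3°, groundspeed 226.9 kt

Leg 1: heading=148.0°, groundspeed=229.4 kt
Leg 2: heading=49.7°, groundspeed=170.5 kt
Leg 3: heading=31.7°, groundspeed=162.4 kt
Leg 4: heading=304.9°, groundspeed=182.3 kt
Leg 5: heading=285.5°, groundspeed=195.5 kt
Leg 6: heading=232.3°, groundspeed=226.9 kt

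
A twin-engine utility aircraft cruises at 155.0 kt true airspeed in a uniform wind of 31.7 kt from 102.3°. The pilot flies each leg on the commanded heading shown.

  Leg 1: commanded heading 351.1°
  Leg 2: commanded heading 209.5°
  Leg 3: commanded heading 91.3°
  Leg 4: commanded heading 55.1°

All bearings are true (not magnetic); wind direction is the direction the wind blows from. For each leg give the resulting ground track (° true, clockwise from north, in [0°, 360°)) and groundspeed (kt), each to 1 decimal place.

Leg 1: heading 351.1°; drift -10.1° → track 341.0°, groundspeed 169.1 kt
Leg 2: heading 209.5°; drift +10.4° → track 219.9°, groundspeed 167.1 kt
Leg 3: heading 91.3°; drift -2.8° → track 88.5°, groundspeed 124.0 kt
Leg 4: heading 55.1°; drift -9.9° → track 45.2°, groundspeed 135.5 kt

Leg 1: track=341.0°, groundspeed=169.1 kt
Leg 2: track=219.9°, groundspeed=167.1 kt
Leg 3: track=88.5°, groundspeed=124.0 kt
Leg 4: track=45.2°, groundspeed=135.5 kt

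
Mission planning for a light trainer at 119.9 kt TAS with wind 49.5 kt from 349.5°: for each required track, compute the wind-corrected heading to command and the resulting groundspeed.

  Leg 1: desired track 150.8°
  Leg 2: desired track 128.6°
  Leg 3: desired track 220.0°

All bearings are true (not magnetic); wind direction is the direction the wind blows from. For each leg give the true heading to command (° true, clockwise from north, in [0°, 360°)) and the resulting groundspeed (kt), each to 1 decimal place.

Leg 1: heading=143.2°, groundspeed=165.7 kt
Leg 2: heading=112.9°, groundspeed=152.9 kt
Leg 3: heading=238.6°, groundspeed=145.1 kt

Leg 1: desired track 150.8°; wind correction -7.6° → command heading 143.2°, groundspeed 165.7 kt
Leg 2: desired track 128.6°; wind correction -15.7° → command heading 112.9°, groundspeed 152.9 kt
Leg 3: desired track 220.0°; wind correction +18.6° → command heading 238.6°, groundspeed 145.1 kt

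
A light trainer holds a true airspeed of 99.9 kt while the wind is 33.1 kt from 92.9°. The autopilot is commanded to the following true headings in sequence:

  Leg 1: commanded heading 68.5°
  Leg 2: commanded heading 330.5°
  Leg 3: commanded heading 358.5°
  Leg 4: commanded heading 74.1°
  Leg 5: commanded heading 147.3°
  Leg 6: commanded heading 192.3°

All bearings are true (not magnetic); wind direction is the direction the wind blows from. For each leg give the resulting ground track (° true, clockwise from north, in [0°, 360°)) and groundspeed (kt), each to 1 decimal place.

Leg 1: track=57.4°, groundspeed=71.1 kt
Leg 2: track=317.1°, groundspeed=120.9 kt
Leg 3: track=340.6°, groundspeed=107.6 kt
Leg 4: track=65.3°, groundspeed=69.4 kt
Leg 5: track=165.8°, groundspeed=85.0 kt
Leg 6: track=209.5°, groundspeed=110.3 kt

Leg 1: heading 68.5°; drift -11.1° → track 57.4°, groundspeed 71.1 kt
Leg 2: heading 330.5°; drift -13.4° → track 317.1°, groundspeed 120.9 kt
Leg 3: heading 358.5°; drift -17.9° → track 340.6°, groundspeed 107.6 kt
Leg 4: heading 74.1°; drift -8.8° → track 65.3°, groundspeed 69.4 kt
Leg 5: heading 147.3°; drift +18.5° → track 165.8°, groundspeed 85.0 kt
Leg 6: heading 192.3°; drift +17.2° → track 209.5°, groundspeed 110.3 kt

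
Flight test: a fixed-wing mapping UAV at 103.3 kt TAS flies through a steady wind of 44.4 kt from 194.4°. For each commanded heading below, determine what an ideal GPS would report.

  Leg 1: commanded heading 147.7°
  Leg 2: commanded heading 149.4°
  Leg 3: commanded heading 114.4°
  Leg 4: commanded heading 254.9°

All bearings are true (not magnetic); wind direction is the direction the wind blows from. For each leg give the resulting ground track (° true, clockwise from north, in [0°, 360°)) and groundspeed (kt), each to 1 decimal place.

Leg 1: heading 147.7°; drift -23.9° → track 123.8°, groundspeed 79.7 kt
Leg 2: heading 149.4°; drift -23.6° → track 125.8°, groundspeed 78.5 kt
Leg 3: heading 114.4°; drift -24.6° → track 89.8°, groundspeed 105.1 kt
Leg 4: heading 254.9°; drift +25.4° → track 280.3°, groundspeed 90.1 kt

Leg 1: track=123.8°, groundspeed=79.7 kt
Leg 2: track=125.8°, groundspeed=78.5 kt
Leg 3: track=89.8°, groundspeed=105.1 kt
Leg 4: track=280.3°, groundspeed=90.1 kt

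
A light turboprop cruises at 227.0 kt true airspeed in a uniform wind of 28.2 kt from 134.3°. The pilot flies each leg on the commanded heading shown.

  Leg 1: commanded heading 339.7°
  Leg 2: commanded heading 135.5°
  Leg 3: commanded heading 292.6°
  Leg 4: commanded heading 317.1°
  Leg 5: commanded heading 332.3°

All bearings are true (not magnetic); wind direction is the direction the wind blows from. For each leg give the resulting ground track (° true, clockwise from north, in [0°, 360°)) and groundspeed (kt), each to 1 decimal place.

Leg 1: heading 339.7°; drift -2.7° → track 337.0°, groundspeed 252.8 kt
Leg 2: heading 135.5°; drift +0.2° → track 135.7°, groundspeed 198.8 kt
Leg 3: heading 292.6°; drift +2.4° → track 295.0°, groundspeed 253.4 kt
Leg 4: heading 317.1°; drift -0.3° → track 316.8°, groundspeed 255.2 kt
Leg 5: heading 332.3°; drift -2.0° → track 330.3°, groundspeed 254.0 kt

Leg 1: track=337.0°, groundspeed=252.8 kt
Leg 2: track=135.7°, groundspeed=198.8 kt
Leg 3: track=295.0°, groundspeed=253.4 kt
Leg 4: track=316.8°, groundspeed=255.2 kt
Leg 5: track=330.3°, groundspeed=254.0 kt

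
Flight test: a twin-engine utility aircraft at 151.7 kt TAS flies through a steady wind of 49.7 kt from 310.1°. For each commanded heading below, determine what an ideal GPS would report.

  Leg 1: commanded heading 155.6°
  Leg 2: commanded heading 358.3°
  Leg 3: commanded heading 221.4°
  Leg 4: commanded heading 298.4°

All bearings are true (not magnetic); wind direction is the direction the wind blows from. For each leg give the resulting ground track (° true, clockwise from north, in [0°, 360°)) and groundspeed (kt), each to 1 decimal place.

Leg 1: heading 155.6°; drift -6.2° → track 149.4°, groundspeed 197.7 kt
Leg 2: heading 358.3°; drift +17.4° → track 15.7°, groundspeed 124.2 kt
Leg 3: heading 221.4°; drift -18.3° → track 203.1°, groundspeed 158.6 kt
Leg 4: heading 298.4°; drift -5.6° → track 292.8°, groundspeed 103.5 kt

Leg 1: track=149.4°, groundspeed=197.7 kt
Leg 2: track=15.7°, groundspeed=124.2 kt
Leg 3: track=203.1°, groundspeed=158.6 kt
Leg 4: track=292.8°, groundspeed=103.5 kt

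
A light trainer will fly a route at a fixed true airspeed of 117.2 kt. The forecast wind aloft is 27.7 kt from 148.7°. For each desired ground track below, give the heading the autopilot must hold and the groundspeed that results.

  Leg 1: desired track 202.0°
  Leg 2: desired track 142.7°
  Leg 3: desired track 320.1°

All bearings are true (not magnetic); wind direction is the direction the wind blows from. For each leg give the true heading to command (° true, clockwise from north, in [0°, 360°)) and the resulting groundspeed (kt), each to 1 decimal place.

Leg 1: desired track 202.0°; wind correction -10.9° → command heading 191.1°, groundspeed 98.5 kt
Leg 2: desired track 142.7°; wind correction +1.4° → command heading 144.1°, groundspeed 89.6 kt
Leg 3: desired track 320.1°; wind correction -2.0° → command heading 318.1°, groundspeed 144.5 kt

Leg 1: heading=191.1°, groundspeed=98.5 kt
Leg 2: heading=144.1°, groundspeed=89.6 kt
Leg 3: heading=318.1°, groundspeed=144.5 kt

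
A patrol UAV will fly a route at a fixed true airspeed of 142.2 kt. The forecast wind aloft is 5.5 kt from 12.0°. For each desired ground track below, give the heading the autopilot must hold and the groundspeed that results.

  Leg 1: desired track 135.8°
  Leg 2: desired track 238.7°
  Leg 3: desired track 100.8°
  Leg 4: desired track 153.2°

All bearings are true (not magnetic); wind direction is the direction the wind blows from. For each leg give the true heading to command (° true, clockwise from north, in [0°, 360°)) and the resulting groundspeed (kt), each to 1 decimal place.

Leg 1: desired track 135.8°; wind correction -1.8° → command heading 134.0°, groundspeed 145.2 kt
Leg 2: desired track 238.7°; wind correction +1.6° → command heading 240.3°, groundspeed 145.9 kt
Leg 3: desired track 100.8°; wind correction -2.2° → command heading 98.6°, groundspeed 142.0 kt
Leg 4: desired track 153.2°; wind correction -1.4° → command heading 151.8°, groundspeed 146.4 kt

Leg 1: heading=134.0°, groundspeed=145.2 kt
Leg 2: heading=240.3°, groundspeed=145.9 kt
Leg 3: heading=98.6°, groundspeed=142.0 kt
Leg 4: heading=151.8°, groundspeed=146.4 kt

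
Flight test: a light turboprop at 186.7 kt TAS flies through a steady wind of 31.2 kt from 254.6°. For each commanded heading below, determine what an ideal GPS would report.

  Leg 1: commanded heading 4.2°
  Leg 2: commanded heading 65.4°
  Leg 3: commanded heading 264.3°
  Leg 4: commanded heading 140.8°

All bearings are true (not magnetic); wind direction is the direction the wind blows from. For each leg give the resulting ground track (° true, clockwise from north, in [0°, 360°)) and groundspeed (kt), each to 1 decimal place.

Leg 1: heading 4.2°; drift +8.5° → track 12.7°, groundspeed 199.3 kt
Leg 2: heading 65.4°; drift +1.3° → track 66.7°, groundspeed 217.6 kt
Leg 3: heading 264.3°; drift +1.9° → track 266.2°, groundspeed 156.0 kt
Leg 4: heading 140.8°; drift -8.2° → track 132.6°, groundspeed 201.3 kt

Leg 1: track=12.7°, groundspeed=199.3 kt
Leg 2: track=66.7°, groundspeed=217.6 kt
Leg 3: track=266.2°, groundspeed=156.0 kt
Leg 4: track=132.6°, groundspeed=201.3 kt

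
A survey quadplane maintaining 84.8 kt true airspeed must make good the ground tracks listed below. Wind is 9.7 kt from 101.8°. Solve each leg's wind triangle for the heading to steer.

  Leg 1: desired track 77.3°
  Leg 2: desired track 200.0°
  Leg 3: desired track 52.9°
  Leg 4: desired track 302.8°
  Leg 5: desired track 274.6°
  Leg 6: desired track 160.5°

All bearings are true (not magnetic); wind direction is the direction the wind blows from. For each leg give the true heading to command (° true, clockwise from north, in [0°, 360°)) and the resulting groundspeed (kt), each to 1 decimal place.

Leg 1: heading=80.0°, groundspeed=75.9 kt
Leg 2: heading=193.5°, groundspeed=85.6 kt
Leg 3: heading=57.8°, groundspeed=78.1 kt
Leg 4: heading=305.1°, groundspeed=93.8 kt
Leg 5: heading=273.8°, groundspeed=94.4 kt
Leg 6: heading=154.9°, groundspeed=79.4 kt

Leg 1: desired track 77.3°; wind correction +2.7° → command heading 80.0°, groundspeed 75.9 kt
Leg 2: desired track 200.0°; wind correction -6.5° → command heading 193.5°, groundspeed 85.6 kt
Leg 3: desired track 52.9°; wind correction +4.9° → command heading 57.8°, groundspeed 78.1 kt
Leg 4: desired track 302.8°; wind correction +2.3° → command heading 305.1°, groundspeed 93.8 kt
Leg 5: desired track 274.6°; wind correction -0.8° → command heading 273.8°, groundspeed 94.4 kt
Leg 6: desired track 160.5°; wind correction -5.6° → command heading 154.9°, groundspeed 79.4 kt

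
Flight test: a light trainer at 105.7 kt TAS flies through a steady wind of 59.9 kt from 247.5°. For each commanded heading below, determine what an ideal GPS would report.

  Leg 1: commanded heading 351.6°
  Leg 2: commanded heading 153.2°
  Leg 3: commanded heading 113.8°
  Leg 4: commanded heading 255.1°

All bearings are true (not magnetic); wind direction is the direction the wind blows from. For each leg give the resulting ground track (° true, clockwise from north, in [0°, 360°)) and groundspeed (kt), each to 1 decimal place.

Leg 1: heading 351.6°; drift +25.8° → track 17.4°, groundspeed 133.6 kt
Leg 2: heading 153.2°; drift -28.5° → track 124.7°, groundspeed 125.3 kt
Leg 3: heading 113.8°; drift -16.4° → track 97.4°, groundspeed 153.3 kt
Leg 4: heading 255.1°; drift +9.7° → track 264.8°, groundspeed 47.0 kt

Leg 1: track=17.4°, groundspeed=133.6 kt
Leg 2: track=124.7°, groundspeed=125.3 kt
Leg 3: track=97.4°, groundspeed=153.3 kt
Leg 4: track=264.8°, groundspeed=47.0 kt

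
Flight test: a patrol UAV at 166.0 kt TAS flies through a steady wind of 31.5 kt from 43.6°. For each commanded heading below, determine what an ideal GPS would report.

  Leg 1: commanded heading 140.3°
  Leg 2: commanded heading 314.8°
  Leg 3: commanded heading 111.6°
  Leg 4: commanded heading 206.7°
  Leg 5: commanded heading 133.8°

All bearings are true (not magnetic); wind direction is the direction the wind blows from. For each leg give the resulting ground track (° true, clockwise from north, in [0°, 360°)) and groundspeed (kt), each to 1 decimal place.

Leg 1: track=150.7°, groundspeed=172.5 kt
Leg 2: track=304.0°, groundspeed=168.3 kt
Leg 3: track=122.3°, groundspeed=156.9 kt
Leg 4: track=209.4°, groundspeed=196.4 kt
Leg 5: track=144.5°, groundspeed=169.1 kt

Leg 1: heading 140.3°; drift +10.4° → track 150.7°, groundspeed 172.5 kt
Leg 2: heading 314.8°; drift -10.8° → track 304.0°, groundspeed 168.3 kt
Leg 3: heading 111.6°; drift +10.7° → track 122.3°, groundspeed 156.9 kt
Leg 4: heading 206.7°; drift +2.7° → track 209.4°, groundspeed 196.4 kt
Leg 5: heading 133.8°; drift +10.7° → track 144.5°, groundspeed 169.1 kt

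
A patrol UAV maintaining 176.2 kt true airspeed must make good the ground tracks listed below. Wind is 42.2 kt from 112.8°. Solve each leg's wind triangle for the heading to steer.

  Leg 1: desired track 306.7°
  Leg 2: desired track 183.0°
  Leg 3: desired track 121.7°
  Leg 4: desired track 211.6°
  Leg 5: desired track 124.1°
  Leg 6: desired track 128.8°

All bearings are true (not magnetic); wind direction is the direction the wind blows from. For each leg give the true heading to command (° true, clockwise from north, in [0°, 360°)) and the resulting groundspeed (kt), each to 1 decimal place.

Leg 1: desired track 306.7°; wind correction +3.3° → command heading 310.0°, groundspeed 216.9 kt
Leg 2: desired track 183.0°; wind correction -13.0° → command heading 170.0°, groundspeed 157.4 kt
Leg 3: desired track 121.7°; wind correction -2.1° → command heading 119.6°, groundspeed 134.4 kt
Leg 4: desired track 211.6°; wind correction -13.7° → command heading 197.9°, groundspeed 177.6 kt
Leg 5: desired track 124.1°; wind correction -2.7° → command heading 121.4°, groundspeed 134.6 kt
Leg 6: desired track 128.8°; wind correction -3.8° → command heading 125.0°, groundspeed 135.3 kt

Leg 1: heading=310.0°, groundspeed=216.9 kt
Leg 2: heading=170.0°, groundspeed=157.4 kt
Leg 3: heading=119.6°, groundspeed=134.4 kt
Leg 4: heading=197.9°, groundspeed=177.6 kt
Leg 5: heading=121.4°, groundspeed=134.6 kt
Leg 6: heading=125.0°, groundspeed=135.3 kt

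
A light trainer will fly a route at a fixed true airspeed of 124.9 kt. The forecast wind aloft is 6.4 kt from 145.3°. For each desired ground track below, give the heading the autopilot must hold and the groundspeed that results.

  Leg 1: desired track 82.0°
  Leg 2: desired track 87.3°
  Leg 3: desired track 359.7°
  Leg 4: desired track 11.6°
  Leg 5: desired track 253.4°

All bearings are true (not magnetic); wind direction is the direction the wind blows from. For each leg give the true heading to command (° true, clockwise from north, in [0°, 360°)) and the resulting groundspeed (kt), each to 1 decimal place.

Leg 1: heading=84.6°, groundspeed=121.9 kt
Leg 2: heading=89.8°, groundspeed=121.4 kt
Leg 3: heading=1.4°, groundspeed=130.1 kt
Leg 4: heading=13.7°, groundspeed=129.2 kt
Leg 5: heading=250.6°, groundspeed=126.7 kt

Leg 1: desired track 82.0°; wind correction +2.6° → command heading 84.6°, groundspeed 121.9 kt
Leg 2: desired track 87.3°; wind correction +2.5° → command heading 89.8°, groundspeed 121.4 kt
Leg 3: desired track 359.7°; wind correction +1.7° → command heading 1.4°, groundspeed 130.1 kt
Leg 4: desired track 11.6°; wind correction +2.1° → command heading 13.7°, groundspeed 129.2 kt
Leg 5: desired track 253.4°; wind correction -2.8° → command heading 250.6°, groundspeed 126.7 kt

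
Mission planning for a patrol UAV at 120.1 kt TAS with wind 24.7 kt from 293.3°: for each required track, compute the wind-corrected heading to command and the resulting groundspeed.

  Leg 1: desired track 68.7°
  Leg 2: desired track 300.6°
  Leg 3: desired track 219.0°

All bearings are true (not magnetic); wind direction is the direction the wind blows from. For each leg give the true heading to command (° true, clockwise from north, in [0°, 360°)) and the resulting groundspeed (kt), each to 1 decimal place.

Leg 1: desired track 68.7°; wind correction -8.3° → command heading 60.4°, groundspeed 136.4 kt
Leg 2: desired track 300.6°; wind correction -1.5° → command heading 299.1°, groundspeed 95.6 kt
Leg 3: desired track 219.0°; wind correction +11.4° → command heading 230.4°, groundspeed 111.0 kt

Leg 1: heading=60.4°, groundspeed=136.4 kt
Leg 2: heading=299.1°, groundspeed=95.6 kt
Leg 3: heading=230.4°, groundspeed=111.0 kt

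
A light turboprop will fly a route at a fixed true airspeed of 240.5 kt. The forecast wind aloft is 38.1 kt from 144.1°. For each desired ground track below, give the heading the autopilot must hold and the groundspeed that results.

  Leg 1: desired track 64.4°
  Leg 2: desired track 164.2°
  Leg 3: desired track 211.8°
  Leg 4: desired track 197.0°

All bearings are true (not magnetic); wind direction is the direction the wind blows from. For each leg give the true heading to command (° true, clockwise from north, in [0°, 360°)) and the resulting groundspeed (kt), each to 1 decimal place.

Leg 1: desired track 64.4°; wind correction +9.0° → command heading 73.4°, groundspeed 230.7 kt
Leg 2: desired track 164.2°; wind correction -3.1° → command heading 161.1°, groundspeed 204.4 kt
Leg 3: desired track 211.8°; wind correction -8.4° → command heading 203.4°, groundspeed 223.4 kt
Leg 4: desired track 197.0°; wind correction -7.3° → command heading 189.7°, groundspeed 215.6 kt

Leg 1: heading=73.4°, groundspeed=230.7 kt
Leg 2: heading=161.1°, groundspeed=204.4 kt
Leg 3: heading=203.4°, groundspeed=223.4 kt
Leg 4: heading=189.7°, groundspeed=215.6 kt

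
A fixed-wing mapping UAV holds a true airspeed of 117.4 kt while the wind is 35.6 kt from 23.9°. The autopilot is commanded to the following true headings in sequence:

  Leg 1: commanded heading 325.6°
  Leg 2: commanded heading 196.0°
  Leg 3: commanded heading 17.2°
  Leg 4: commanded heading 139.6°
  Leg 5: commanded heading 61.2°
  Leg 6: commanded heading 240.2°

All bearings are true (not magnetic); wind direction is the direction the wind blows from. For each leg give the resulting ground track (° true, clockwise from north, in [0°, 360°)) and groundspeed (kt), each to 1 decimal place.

Leg 1: heading 325.6°; drift -17.1° → track 308.5°, groundspeed 103.2 kt
Leg 2: heading 196.0°; drift +1.8° → track 197.8°, groundspeed 152.7 kt
Leg 3: heading 17.2°; drift -2.9° → track 14.3°, groundspeed 82.1 kt
Leg 4: heading 139.6°; drift +13.6° → track 153.2°, groundspeed 136.7 kt
Leg 5: heading 61.2°; drift +13.6° → track 74.8°, groundspeed 91.7 kt
Leg 6: heading 240.2°; drift -8.2° → track 232.0°, groundspeed 147.6 kt

Leg 1: track=308.5°, groundspeed=103.2 kt
Leg 2: track=197.8°, groundspeed=152.7 kt
Leg 3: track=14.3°, groundspeed=82.1 kt
Leg 4: track=153.2°, groundspeed=136.7 kt
Leg 5: track=74.8°, groundspeed=91.7 kt
Leg 6: track=232.0°, groundspeed=147.6 kt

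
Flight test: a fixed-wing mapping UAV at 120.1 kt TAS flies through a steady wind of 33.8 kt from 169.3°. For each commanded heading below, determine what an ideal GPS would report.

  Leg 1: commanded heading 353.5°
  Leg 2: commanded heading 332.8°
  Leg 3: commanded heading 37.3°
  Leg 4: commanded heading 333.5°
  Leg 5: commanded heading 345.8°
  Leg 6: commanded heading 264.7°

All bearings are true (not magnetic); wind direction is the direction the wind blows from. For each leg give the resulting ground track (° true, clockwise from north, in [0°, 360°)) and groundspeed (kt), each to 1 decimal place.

Leg 1: heading 353.5°; drift -0.9° → track 352.6°, groundspeed 153.8 kt
Leg 2: heading 332.8°; drift +3.6° → track 336.4°, groundspeed 152.8 kt
Leg 3: heading 37.3°; drift -10.0° → track 27.3°, groundspeed 144.9 kt
Leg 4: heading 333.5°; drift +3.5° → track 337.0°, groundspeed 152.9 kt
Leg 5: heading 345.8°; drift +0.8° → track 346.6°, groundspeed 153.9 kt
Leg 6: heading 264.7°; drift +15.3° → track 280.0°, groundspeed 127.8 kt

Leg 1: track=352.6°, groundspeed=153.8 kt
Leg 2: track=336.4°, groundspeed=152.8 kt
Leg 3: track=27.3°, groundspeed=144.9 kt
Leg 4: track=337.0°, groundspeed=152.9 kt
Leg 5: track=346.6°, groundspeed=153.9 kt
Leg 6: track=280.0°, groundspeed=127.8 kt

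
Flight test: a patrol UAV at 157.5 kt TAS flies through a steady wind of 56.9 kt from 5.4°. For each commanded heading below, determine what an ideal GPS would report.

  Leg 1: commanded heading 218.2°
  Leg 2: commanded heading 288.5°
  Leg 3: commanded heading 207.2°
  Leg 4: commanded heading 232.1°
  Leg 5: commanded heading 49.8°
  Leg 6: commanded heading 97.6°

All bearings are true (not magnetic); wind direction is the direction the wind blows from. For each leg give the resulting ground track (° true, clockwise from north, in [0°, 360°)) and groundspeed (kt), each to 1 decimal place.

Leg 1: track=209.7°, groundspeed=207.6 kt
Leg 2: track=267.5°, groundspeed=154.9 kt
Leg 3: track=201.5°, groundspeed=211.4 kt
Leg 4: track=220.2°, groundspeed=200.8 kt
Leg 5: track=68.6°, groundspeed=123.4 kt
Leg 6: track=117.2°, groundspeed=169.5 kt

Leg 1: heading 218.2°; drift -8.5° → track 209.7°, groundspeed 207.6 kt
Leg 2: heading 288.5°; drift -21.0° → track 267.5°, groundspeed 154.9 kt
Leg 3: heading 207.2°; drift -5.7° → track 201.5°, groundspeed 211.4 kt
Leg 4: heading 232.1°; drift -11.9° → track 220.2°, groundspeed 200.8 kt
Leg 5: heading 49.8°; drift +18.8° → track 68.6°, groundspeed 123.4 kt
Leg 6: heading 97.6°; drift +19.6° → track 117.2°, groundspeed 169.5 kt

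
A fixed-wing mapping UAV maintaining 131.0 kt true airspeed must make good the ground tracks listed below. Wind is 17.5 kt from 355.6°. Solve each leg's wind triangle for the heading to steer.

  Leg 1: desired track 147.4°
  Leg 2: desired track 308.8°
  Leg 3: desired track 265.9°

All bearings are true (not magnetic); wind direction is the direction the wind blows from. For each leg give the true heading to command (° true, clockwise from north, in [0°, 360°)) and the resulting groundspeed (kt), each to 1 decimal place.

Leg 1: desired track 147.4°; wind correction -3.6° → command heading 143.8°, groundspeed 146.2 kt
Leg 2: desired track 308.8°; wind correction +5.6° → command heading 314.4°, groundspeed 118.4 kt
Leg 3: desired track 265.9°; wind correction +7.7° → command heading 273.6°, groundspeed 129.7 kt

Leg 1: heading=143.8°, groundspeed=146.2 kt
Leg 2: heading=314.4°, groundspeed=118.4 kt
Leg 3: heading=273.6°, groundspeed=129.7 kt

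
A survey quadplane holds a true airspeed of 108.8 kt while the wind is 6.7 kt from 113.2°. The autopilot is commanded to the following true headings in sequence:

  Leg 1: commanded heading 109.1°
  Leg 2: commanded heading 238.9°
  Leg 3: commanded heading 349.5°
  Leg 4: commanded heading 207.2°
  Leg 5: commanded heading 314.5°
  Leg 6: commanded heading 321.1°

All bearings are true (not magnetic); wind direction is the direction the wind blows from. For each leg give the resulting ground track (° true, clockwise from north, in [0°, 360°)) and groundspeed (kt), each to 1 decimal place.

Leg 1: heading 109.1°; drift -0.3° → track 108.8°, groundspeed 102.1 kt
Leg 2: heading 238.9°; drift +2.8° → track 241.7°, groundspeed 112.8 kt
Leg 3: heading 349.5°; drift -2.8° → track 346.7°, groundspeed 112.7 kt
Leg 4: heading 207.2°; drift +3.5° → track 210.7°, groundspeed 109.5 kt
Leg 5: heading 314.5°; drift -1.2° → track 313.3°, groundspeed 115.1 kt
Leg 6: heading 321.1°; drift -1.6° → track 319.5°, groundspeed 114.8 kt

Leg 1: track=108.8°, groundspeed=102.1 kt
Leg 2: track=241.7°, groundspeed=112.8 kt
Leg 3: track=346.7°, groundspeed=112.7 kt
Leg 4: track=210.7°, groundspeed=109.5 kt
Leg 5: track=313.3°, groundspeed=115.1 kt
Leg 6: track=319.5°, groundspeed=114.8 kt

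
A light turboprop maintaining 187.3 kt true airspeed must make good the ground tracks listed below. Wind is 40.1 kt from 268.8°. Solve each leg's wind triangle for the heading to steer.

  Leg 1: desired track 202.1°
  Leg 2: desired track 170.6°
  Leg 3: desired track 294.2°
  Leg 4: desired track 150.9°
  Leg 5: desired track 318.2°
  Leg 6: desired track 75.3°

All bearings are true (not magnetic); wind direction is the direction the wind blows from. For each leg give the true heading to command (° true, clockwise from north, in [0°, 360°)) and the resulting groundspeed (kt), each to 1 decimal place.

Leg 1: heading=213.4°, groundspeed=167.8 kt
Leg 2: heading=182.8°, groundspeed=188.8 kt
Leg 3: heading=288.9°, groundspeed=150.3 kt
Leg 4: heading=161.8°, groundspeed=202.7 kt
Leg 5: heading=308.8°, groundspeed=158.7 kt
Leg 6: heading=72.4°, groundspeed=226.1 kt

Leg 1: desired track 202.1°; wind correction +11.3° → command heading 213.4°, groundspeed 167.8 kt
Leg 2: desired track 170.6°; wind correction +12.2° → command heading 182.8°, groundspeed 188.8 kt
Leg 3: desired track 294.2°; wind correction -5.3° → command heading 288.9°, groundspeed 150.3 kt
Leg 4: desired track 150.9°; wind correction +10.9° → command heading 161.8°, groundspeed 202.7 kt
Leg 5: desired track 318.2°; wind correction -9.4° → command heading 308.8°, groundspeed 158.7 kt
Leg 6: desired track 75.3°; wind correction -2.9° → command heading 72.4°, groundspeed 226.1 kt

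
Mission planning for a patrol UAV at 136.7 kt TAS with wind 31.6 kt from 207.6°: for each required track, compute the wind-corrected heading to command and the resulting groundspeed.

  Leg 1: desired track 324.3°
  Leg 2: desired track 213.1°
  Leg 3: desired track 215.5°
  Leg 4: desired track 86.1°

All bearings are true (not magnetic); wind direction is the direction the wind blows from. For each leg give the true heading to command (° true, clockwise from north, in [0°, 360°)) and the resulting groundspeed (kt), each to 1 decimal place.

Leg 1: heading=312.4°, groundspeed=148.0 kt
Leg 2: heading=211.8°, groundspeed=105.2 kt
Leg 3: heading=213.7°, groundspeed=105.3 kt
Leg 4: heading=97.5°, groundspeed=150.5 kt

Leg 1: desired track 324.3°; wind correction -11.9° → command heading 312.4°, groundspeed 148.0 kt
Leg 2: desired track 213.1°; wind correction -1.3° → command heading 211.8°, groundspeed 105.2 kt
Leg 3: desired track 215.5°; wind correction -1.8° → command heading 213.7°, groundspeed 105.3 kt
Leg 4: desired track 86.1°; wind correction +11.4° → command heading 97.5°, groundspeed 150.5 kt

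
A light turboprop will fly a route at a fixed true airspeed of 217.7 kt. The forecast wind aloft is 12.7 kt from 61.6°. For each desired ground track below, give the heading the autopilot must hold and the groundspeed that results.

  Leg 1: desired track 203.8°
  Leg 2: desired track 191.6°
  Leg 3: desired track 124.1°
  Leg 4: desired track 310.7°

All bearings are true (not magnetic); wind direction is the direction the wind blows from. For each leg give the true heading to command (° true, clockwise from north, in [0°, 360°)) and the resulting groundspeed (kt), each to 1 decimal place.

Leg 1: desired track 203.8°; wind correction -2.0° → command heading 201.8°, groundspeed 227.6 kt
Leg 2: desired track 191.6°; wind correction -2.6° → command heading 189.0°, groundspeed 225.6 kt
Leg 3: desired track 124.1°; wind correction -3.0° → command heading 121.1°, groundspeed 211.5 kt
Leg 4: desired track 310.7°; wind correction +3.1° → command heading 313.8°, groundspeed 221.9 kt

Leg 1: heading=201.8°, groundspeed=227.6 kt
Leg 2: heading=189.0°, groundspeed=225.6 kt
Leg 3: heading=121.1°, groundspeed=211.5 kt
Leg 4: heading=313.8°, groundspeed=221.9 kt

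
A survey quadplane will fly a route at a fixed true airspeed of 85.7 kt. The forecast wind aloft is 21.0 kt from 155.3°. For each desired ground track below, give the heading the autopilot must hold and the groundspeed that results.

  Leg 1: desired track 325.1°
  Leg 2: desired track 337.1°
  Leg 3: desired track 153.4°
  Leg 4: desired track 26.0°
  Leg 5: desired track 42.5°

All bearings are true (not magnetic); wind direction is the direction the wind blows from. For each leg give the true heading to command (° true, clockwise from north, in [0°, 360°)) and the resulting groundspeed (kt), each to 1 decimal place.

Leg 1: desired track 325.1°; wind correction -2.5° → command heading 322.6°, groundspeed 106.3 kt
Leg 2: desired track 337.1°; wind correction +0.4° → command heading 337.5°, groundspeed 106.7 kt
Leg 3: desired track 153.4°; wind correction +0.5° → command heading 153.9°, groundspeed 64.7 kt
Leg 4: desired track 26.0°; wind correction +10.9° → command heading 36.9°, groundspeed 97.4 kt
Leg 5: desired track 42.5°; wind correction +13.1° → command heading 55.6°, groundspeed 91.6 kt

Leg 1: heading=322.6°, groundspeed=106.3 kt
Leg 2: heading=337.5°, groundspeed=106.7 kt
Leg 3: heading=153.9°, groundspeed=64.7 kt
Leg 4: heading=36.9°, groundspeed=97.4 kt
Leg 5: heading=55.6°, groundspeed=91.6 kt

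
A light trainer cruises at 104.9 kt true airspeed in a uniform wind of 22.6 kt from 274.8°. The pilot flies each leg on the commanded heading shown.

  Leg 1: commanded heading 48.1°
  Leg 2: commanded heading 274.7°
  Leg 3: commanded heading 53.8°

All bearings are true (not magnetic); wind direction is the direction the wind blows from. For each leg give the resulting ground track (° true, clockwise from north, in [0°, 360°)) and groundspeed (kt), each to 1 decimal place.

Leg 1: heading 48.1°; drift +7.8° → track 55.9°, groundspeed 121.5 kt
Leg 2: heading 274.7°; drift +0.0° → track 274.7°, groundspeed 82.3 kt
Leg 3: heading 53.8°; drift +6.9° → track 60.7°, groundspeed 122.9 kt

Leg 1: track=55.9°, groundspeed=121.5 kt
Leg 2: track=274.7°, groundspeed=82.3 kt
Leg 3: track=60.7°, groundspeed=122.9 kt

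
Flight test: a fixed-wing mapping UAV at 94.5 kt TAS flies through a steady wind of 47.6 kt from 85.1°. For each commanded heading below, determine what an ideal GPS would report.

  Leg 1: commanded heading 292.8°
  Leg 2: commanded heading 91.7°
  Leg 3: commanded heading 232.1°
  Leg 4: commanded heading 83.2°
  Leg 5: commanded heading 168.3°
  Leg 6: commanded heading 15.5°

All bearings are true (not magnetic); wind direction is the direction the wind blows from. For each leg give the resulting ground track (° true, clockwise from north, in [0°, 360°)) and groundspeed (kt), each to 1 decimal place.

Leg 1: track=283.6°, groundspeed=138.4 kt
Leg 2: track=98.3°, groundspeed=47.5 kt
Leg 3: track=243.0°, groundspeed=136.9 kt
Leg 4: track=81.3°, groundspeed=47.0 kt
Leg 5: track=196.3°, groundspeed=100.7 kt
Leg 6: track=345.7°, groundspeed=89.8 kt

Leg 1: heading 292.8°; drift -9.2° → track 283.6°, groundspeed 138.4 kt
Leg 2: heading 91.7°; drift +6.6° → track 98.3°, groundspeed 47.5 kt
Leg 3: heading 232.1°; drift +10.9° → track 243.0°, groundspeed 136.9 kt
Leg 4: heading 83.2°; drift -1.9° → track 81.3°, groundspeed 47.0 kt
Leg 5: heading 168.3°; drift +28.0° → track 196.3°, groundspeed 100.7 kt
Leg 6: heading 15.5°; drift -29.8° → track 345.7°, groundspeed 89.8 kt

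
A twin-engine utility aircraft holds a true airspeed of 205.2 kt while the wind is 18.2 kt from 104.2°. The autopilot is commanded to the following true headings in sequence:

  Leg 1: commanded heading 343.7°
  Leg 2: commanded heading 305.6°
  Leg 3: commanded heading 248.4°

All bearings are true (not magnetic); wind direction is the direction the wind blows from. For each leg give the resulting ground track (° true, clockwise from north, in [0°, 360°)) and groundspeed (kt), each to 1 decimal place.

Leg 1: heading 343.7°; drift -4.2° → track 339.5°, groundspeed 215.0 kt
Leg 2: heading 305.6°; drift -1.7° → track 303.9°, groundspeed 222.2 kt
Leg 3: heading 248.4°; drift +2.8° → track 251.2°, groundspeed 220.2 kt

Leg 1: track=339.5°, groundspeed=215.0 kt
Leg 2: track=303.9°, groundspeed=222.2 kt
Leg 3: track=251.2°, groundspeed=220.2 kt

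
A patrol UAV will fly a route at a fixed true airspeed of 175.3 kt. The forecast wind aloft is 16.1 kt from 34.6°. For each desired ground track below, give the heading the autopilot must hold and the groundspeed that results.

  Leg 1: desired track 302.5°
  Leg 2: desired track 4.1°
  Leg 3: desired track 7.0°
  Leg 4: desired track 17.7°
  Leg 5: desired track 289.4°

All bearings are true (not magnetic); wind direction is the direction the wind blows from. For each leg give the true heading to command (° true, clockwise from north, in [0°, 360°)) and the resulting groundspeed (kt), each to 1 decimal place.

Leg 1: desired track 302.5°; wind correction +5.3° → command heading 307.8°, groundspeed 175.2 kt
Leg 2: desired track 4.1°; wind correction +2.7° → command heading 6.8°, groundspeed 161.2 kt
Leg 3: desired track 7.0°; wind correction +2.4° → command heading 9.4°, groundspeed 160.9 kt
Leg 4: desired track 17.7°; wind correction +1.5° → command heading 19.2°, groundspeed 159.8 kt
Leg 5: desired track 289.4°; wind correction +5.1° → command heading 294.5°, groundspeed 178.8 kt

Leg 1: heading=307.8°, groundspeed=175.2 kt
Leg 2: heading=6.8°, groundspeed=161.2 kt
Leg 3: heading=9.4°, groundspeed=160.9 kt
Leg 4: heading=19.2°, groundspeed=159.8 kt
Leg 5: heading=294.5°, groundspeed=178.8 kt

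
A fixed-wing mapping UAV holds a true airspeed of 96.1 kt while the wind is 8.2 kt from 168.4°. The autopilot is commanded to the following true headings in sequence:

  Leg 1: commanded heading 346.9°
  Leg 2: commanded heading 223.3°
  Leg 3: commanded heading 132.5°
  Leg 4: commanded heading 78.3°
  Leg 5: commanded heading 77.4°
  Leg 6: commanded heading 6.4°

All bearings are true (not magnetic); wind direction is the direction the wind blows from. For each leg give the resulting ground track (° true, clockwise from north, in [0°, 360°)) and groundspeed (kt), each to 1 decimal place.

Leg 1: heading 346.9°; drift +0.1° → track 347.0°, groundspeed 104.3 kt
Leg 2: heading 223.3°; drift +4.2° → track 227.5°, groundspeed 91.6 kt
Leg 3: heading 132.5°; drift -3.1° → track 129.4°, groundspeed 89.6 kt
Leg 4: heading 78.3°; drift -4.9° → track 73.4°, groundspeed 96.5 kt
Leg 5: heading 77.4°; drift -4.9° → track 72.5°, groundspeed 96.6 kt
Leg 6: heading 6.4°; drift -1.4° → track 5.0°, groundspeed 103.9 kt

Leg 1: track=347.0°, groundspeed=104.3 kt
Leg 2: track=227.5°, groundspeed=91.6 kt
Leg 3: track=129.4°, groundspeed=89.6 kt
Leg 4: track=73.4°, groundspeed=96.5 kt
Leg 5: track=72.5°, groundspeed=96.6 kt
Leg 6: track=5.0°, groundspeed=103.9 kt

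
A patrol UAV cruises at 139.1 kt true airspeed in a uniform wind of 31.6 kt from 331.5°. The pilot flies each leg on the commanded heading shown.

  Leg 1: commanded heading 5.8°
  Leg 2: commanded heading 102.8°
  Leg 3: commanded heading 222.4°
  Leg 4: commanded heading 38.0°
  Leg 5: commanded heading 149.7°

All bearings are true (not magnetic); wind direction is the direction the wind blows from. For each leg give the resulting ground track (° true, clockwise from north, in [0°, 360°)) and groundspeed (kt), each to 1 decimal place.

Leg 1: heading 5.8°; drift +9.0° → track 14.8°, groundspeed 114.4 kt
Leg 2: heading 102.8°; drift +8.4° → track 111.2°, groundspeed 161.7 kt
Leg 3: heading 222.4°; drift -11.3° → track 211.1°, groundspeed 152.4 kt
Leg 4: heading 38.0°; drift +12.9° → track 50.9°, groundspeed 129.8 kt
Leg 5: heading 149.7°; drift +0.3° → track 150.0°, groundspeed 170.7 kt

Leg 1: track=14.8°, groundspeed=114.4 kt
Leg 2: track=111.2°, groundspeed=161.7 kt
Leg 3: track=211.1°, groundspeed=152.4 kt
Leg 4: track=50.9°, groundspeed=129.8 kt
Leg 5: track=150.0°, groundspeed=170.7 kt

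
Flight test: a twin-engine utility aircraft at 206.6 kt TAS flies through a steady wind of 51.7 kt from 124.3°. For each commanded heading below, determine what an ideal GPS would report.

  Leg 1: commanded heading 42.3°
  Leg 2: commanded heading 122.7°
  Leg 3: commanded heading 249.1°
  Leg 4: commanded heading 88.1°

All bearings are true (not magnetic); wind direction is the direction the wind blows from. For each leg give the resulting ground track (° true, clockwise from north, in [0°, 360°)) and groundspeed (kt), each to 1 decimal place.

Leg 1: heading 42.3°; drift -14.4° → track 27.9°, groundspeed 205.9 kt
Leg 2: heading 122.7°; drift -0.5° → track 122.2°, groundspeed 154.9 kt
Leg 3: heading 249.1°; drift +10.2° → track 259.3°, groundspeed 239.9 kt
Leg 4: heading 88.1°; drift -10.5° → track 77.6°, groundspeed 167.7 kt

Leg 1: track=27.9°, groundspeed=205.9 kt
Leg 2: track=122.2°, groundspeed=154.9 kt
Leg 3: track=259.3°, groundspeed=239.9 kt
Leg 4: track=77.6°, groundspeed=167.7 kt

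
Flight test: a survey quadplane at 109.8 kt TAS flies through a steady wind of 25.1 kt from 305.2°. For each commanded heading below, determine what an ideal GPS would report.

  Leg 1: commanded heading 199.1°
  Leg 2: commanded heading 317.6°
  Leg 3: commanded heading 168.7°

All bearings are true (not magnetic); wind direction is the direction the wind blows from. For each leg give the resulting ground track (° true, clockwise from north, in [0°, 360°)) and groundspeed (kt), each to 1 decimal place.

Leg 1: track=187.4°, groundspeed=119.2 kt
Leg 2: track=321.2°, groundspeed=85.5 kt
Leg 3: track=161.0°, groundspeed=129.2 kt

Leg 1: heading 199.1°; drift -11.7° → track 187.4°, groundspeed 119.2 kt
Leg 2: heading 317.6°; drift +3.6° → track 321.2°, groundspeed 85.5 kt
Leg 3: heading 168.7°; drift -7.7° → track 161.0°, groundspeed 129.2 kt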